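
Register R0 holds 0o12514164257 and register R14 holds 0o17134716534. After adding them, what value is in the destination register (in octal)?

Add column by column in base 8, right to left:
  7+4 = 3 carry 1
  5+3+1 = 1 carry 1
  2+5+1 = 0 carry 1
  4+6+1 = 3 carry 1
  6+1+1 = 0 carry 1
  1+7+1 = 1 carry 1
  4+4+1 = 1 carry 1
  1+3+1 = 5
  5+1 = 6
  2+7 = 1 carry 1
  1+1+1 = 3

0o31651103013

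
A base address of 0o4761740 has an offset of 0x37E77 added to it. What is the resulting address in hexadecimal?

0o4761740 = 0x13E3E0 in hexadecimal.
Add column by column in base 16, right to left:
  0+7 = 7
  E+7 = 5 carry 1
  3+E+1 = 2 carry 1
  E+7+1 = 6 carry 1
  3+3+1 = 7
  1+0 = 1

0x176257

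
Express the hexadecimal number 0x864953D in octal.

Expand each hex digit to 4 bits: 8=1000 6=0110 4=0100 9=1001 5=0101 3=0011 D=1101.
Group the bits in threes: 001 000 011 001 001 001 010 100 111 101 → 1031112475.

0o1031112475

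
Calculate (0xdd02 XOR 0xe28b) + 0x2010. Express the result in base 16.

0x5f99

First 0xdd02 XOR 0xe28b = 0x3f89.
Add column by column in base 16, right to left:
  9+0 = 9
  8+1 = 9
  f+0 = f
  3+2 = 5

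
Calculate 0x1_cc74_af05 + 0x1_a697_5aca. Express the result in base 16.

0x3730c09cf

Add column by column in base 16, right to left:
  5+a = f
  0+c = c
  f+a = 9 carry 1
  a+5+1 = 0 carry 1
  4+7+1 = c
  7+9 = 0 carry 1
  c+6+1 = 3 carry 1
  c+a+1 = 7 carry 1
  1+1+1 = 3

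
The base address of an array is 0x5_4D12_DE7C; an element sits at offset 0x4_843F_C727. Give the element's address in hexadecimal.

0x9D152A5A3

Add column by column in base 16, right to left:
  C+7 = 3 carry 1
  7+2+1 = A
  E+7 = 5 carry 1
  D+C+1 = A carry 1
  2+F+1 = 2 carry 1
  1+3+1 = 5
  D+4 = 1 carry 1
  4+8+1 = D
  5+4 = 9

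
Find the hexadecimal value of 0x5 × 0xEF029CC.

0x4AB0D0FC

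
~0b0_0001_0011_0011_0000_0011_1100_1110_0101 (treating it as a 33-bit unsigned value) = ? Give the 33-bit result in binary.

0b111101100110011111100001100011010

Invert each bit: 000010011001100000011110011100101 → 111101100110011111100001100011010.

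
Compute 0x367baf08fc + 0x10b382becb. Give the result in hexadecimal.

Add column by column in base 16, right to left:
  c+b = 7 carry 1
  f+c+1 = c carry 1
  8+e+1 = 7 carry 1
  0+b+1 = c
  f+2 = 1 carry 1
  a+8+1 = 3 carry 1
  b+3+1 = f
  7+b = 2 carry 1
  6+0+1 = 7
  3+1 = 4

0x472f31c7c7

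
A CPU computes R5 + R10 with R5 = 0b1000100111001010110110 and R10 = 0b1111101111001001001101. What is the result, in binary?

0b11000010110010100000011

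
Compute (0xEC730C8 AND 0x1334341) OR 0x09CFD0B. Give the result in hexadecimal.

0x9FFD4B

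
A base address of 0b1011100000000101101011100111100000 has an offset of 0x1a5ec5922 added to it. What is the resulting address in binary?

0b10010000110000000110001001100000010

0x1a5ec5922 = 0b110100101111011000101100100100010 in binary.
Add column by column in base 2, right to left:
  0+0 = 0
  0+1 = 1
  0+0 = 0
  0+0 = 0
  0+0 = 0
  1+1 = 0 carry 1
  1+0+1 = 0 carry 1
  1+0+1 = 0 carry 1
  1+1+1 = 1 carry 1
  0+0+1 = 1
  0+0 = 0
  1+1 = 0 carry 1
  1+1+1 = 1 carry 1
  1+0+1 = 0 carry 1
  0+1+1 = 0 carry 1
  1+0+1 = 0 carry 1
  0+0+1 = 1
  1+0 = 1
  1+1 = 0 carry 1
  0+1+1 = 0 carry 1
  1+0+1 = 0 carry 1
  0+1+1 = 0 carry 1
  0+1+1 = 0 carry 1
  0+1+1 = 0 carry 1
  0+1+1 = 0 carry 1
  0+0+1 = 1
  0+1 = 1
  0+0 = 0
  0+0 = 0
  1+1 = 0 carry 1
  1+0+1 = 0 carry 1
  1+1+1 = 1 carry 1
  0+1+1 = 0 carry 1
  1+0+1 = 0 carry 1
  final carry 1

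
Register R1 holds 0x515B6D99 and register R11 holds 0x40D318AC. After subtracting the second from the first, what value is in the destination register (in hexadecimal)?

Subtract column by column in base 16:
  9-C → D (borrow)
  9-A-1 → E (borrow)
  D-8-1 → 4
  6-1 → 5
  B-3 → 8
  5-D → 8 (borrow)
  1-0-1 → 0
  5-4 → 1

0x108854ED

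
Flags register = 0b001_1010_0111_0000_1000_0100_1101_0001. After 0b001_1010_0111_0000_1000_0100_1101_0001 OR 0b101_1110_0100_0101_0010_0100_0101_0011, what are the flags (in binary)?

OR bit by bit (1 where either bit is 1):
  0011010011100001000010011010001
| 1011110010001010010010001010011
= 1011110011101011010010011010011

0b1011110011101011010010011010011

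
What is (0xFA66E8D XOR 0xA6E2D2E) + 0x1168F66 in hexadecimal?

0x6DED309

First 0xFA66E8D XOR 0xA6E2D2E = 0x5C843A3.
Add column by column in base 16, right to left:
  3+6 = 9
  A+6 = 0 carry 1
  3+F+1 = 3 carry 1
  4+8+1 = D
  8+6 = E
  C+1 = D
  5+1 = 6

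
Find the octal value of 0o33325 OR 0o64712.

0o77737

OR each oct digit independently (no carries):
  3|6=7, 3|4=7, 3|7=7, 2|1=3, 5|2=7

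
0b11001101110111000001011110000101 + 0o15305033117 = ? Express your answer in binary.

0o15305033117 = 0b1101011000101000011011001001111 in binary.
Add column by column in base 2, right to left:
  1+1 = 0 carry 1
  0+1+1 = 0 carry 1
  1+1+1 = 1 carry 1
  0+1+1 = 0 carry 1
  0+0+1 = 1
  0+0 = 0
  0+1 = 1
  1+0 = 1
  1+0 = 1
  1+1 = 0 carry 1
  1+1+1 = 1 carry 1
  0+0+1 = 1
  1+1 = 0 carry 1
  0+1+1 = 0 carry 1
  0+0+1 = 1
  0+0 = 0
  0+0 = 0
  0+0 = 0
  1+1 = 0 carry 1
  1+0+1 = 0 carry 1
  1+1+1 = 1 carry 1
  0+0+1 = 1
  1+0 = 1
  1+0 = 1
  1+1 = 0 carry 1
  0+1+1 = 0 carry 1
  1+0+1 = 0 carry 1
  1+1+1 = 1 carry 1
  0+0+1 = 1
  0+1 = 1
  1+1 = 0 carry 1
  1+0+1 = 0 carry 1
  final carry 1

0b100111000111100000100110111010100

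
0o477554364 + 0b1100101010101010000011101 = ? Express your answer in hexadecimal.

0o477554364 = 0x4FED8F4 in hexadecimal.
0b1100101010101010000011101 = 0x195541D in hexadecimal.
Add column by column in base 16, right to left:
  4+D = 1 carry 1
  F+1+1 = 1 carry 1
  8+4+1 = D
  D+5 = 2 carry 1
  E+5+1 = 4 carry 1
  F+9+1 = 9 carry 1
  4+1+1 = 6

0x6942D11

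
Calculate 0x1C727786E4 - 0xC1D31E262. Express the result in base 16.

0x105545A482

Subtract column by column in base 16:
  4-2 → 2
  E-6 → 8
  6-2 → 4
  8-E → A (borrow)
  7-1-1 → 5
  7-3 → 4
  2-D → 5 (borrow)
  7-1-1 → 5
  C-C → 0
  1-0 → 1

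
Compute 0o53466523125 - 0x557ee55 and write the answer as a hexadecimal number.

0o53466523125 = 0x15cdaa655 in hexadecimal.
Subtract column by column in base 16:
  5-5 → 0
  5-5 → 0
  6-e → 8 (borrow)
  a-e-1 → b (borrow)
  a-7-1 → 2
  d-5 → 8
  c-5 → 7
  5-0 → 5
  1-0 → 1

0x15782b800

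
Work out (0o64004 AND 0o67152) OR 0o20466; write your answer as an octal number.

0o64004 AND 0o67152 = 0o64000.
Then OR with 0o20466.

0o64466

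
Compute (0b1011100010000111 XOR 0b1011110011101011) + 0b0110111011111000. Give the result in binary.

0b111001101100100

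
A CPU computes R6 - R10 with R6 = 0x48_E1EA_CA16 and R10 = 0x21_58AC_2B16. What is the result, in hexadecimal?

Subtract column by column in base 16:
  6-6 → 0
  1-1 → 0
  A-B → F (borrow)
  C-2-1 → 9
  A-C → E (borrow)
  E-A-1 → 3
  1-8 → 9 (borrow)
  E-5-1 → 8
  8-1 → 7
  4-2 → 2

0x27893E9F00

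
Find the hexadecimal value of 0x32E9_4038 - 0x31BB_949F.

0x12DAB99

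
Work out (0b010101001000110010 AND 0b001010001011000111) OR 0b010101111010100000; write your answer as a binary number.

0b010101001000110010 AND 0b001010001011000111 = 0b000000001000000010.
Then OR with 0b010101111010100000.

0b10101111010100010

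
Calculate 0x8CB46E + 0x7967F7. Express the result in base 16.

Add column by column in base 16, right to left:
  E+7 = 5 carry 1
  6+F+1 = 6 carry 1
  4+7+1 = C
  B+6 = 1 carry 1
  C+9+1 = 6 carry 1
  8+7+1 = 0 carry 1
  final carry 1

0x1061C65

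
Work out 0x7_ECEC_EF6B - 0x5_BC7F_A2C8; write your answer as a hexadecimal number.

0x2306D4CA3

Subtract column by column in base 16:
  B-8 → 3
  6-C → A (borrow)
  F-2-1 → C
  E-A → 4
  C-F → D (borrow)
  E-7-1 → 6
  C-C → 0
  E-B → 3
  7-5 → 2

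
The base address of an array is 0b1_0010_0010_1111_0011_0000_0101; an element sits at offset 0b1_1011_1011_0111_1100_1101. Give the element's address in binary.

0b1001111101010101011010010

Add column by column in base 2, right to left:
  1+1 = 0 carry 1
  0+0+1 = 1
  1+1 = 0 carry 1
  0+1+1 = 0 carry 1
  0+0+1 = 1
  0+0 = 0
  0+1 = 1
  0+1 = 1
  1+1 = 0 carry 1
  1+1+1 = 1 carry 1
  0+1+1 = 0 carry 1
  0+0+1 = 1
  1+1 = 0 carry 1
  1+1+1 = 1 carry 1
  1+0+1 = 0 carry 1
  1+1+1 = 1 carry 1
  0+1+1 = 0 carry 1
  1+1+1 = 1 carry 1
  0+0+1 = 1
  0+1 = 1
  0+1 = 1
  1+0 = 1
  0+0 = 0
  0+0 = 0
  1+0 = 1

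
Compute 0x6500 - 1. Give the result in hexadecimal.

0x64FF

The trailing 2 digits are 0, so subtracting 1 borrows through: they become F and the next digit up decrements.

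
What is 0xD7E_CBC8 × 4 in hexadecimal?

Multiply each base-16 digit by 4, carrying:
  8×4 = 32 → write 0 carry 2
  C×4+2 = 50 → write 2 carry 3
  B×4+3 = 47 → write F carry 2
  C×4+2 = 50 → write 2 carry 3
  E×4+3 = 59 → write B carry 3
  7×4+3 = 31 → write F carry 1
  D×4+1 = 53 → write 5 carry 3
  remaining carry: 3

0x35FB2F20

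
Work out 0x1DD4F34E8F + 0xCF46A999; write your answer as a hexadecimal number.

0x1EA439F828

Add column by column in base 16, right to left:
  F+9 = 8 carry 1
  8+9+1 = 2 carry 1
  E+9+1 = 8 carry 1
  4+A+1 = F
  3+6 = 9
  F+4 = 3 carry 1
  4+F+1 = 4 carry 1
  D+C+1 = A carry 1
  D+0+1 = E
  1+0 = 1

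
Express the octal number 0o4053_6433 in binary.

Each octal digit is 3 bits: 4=100 0=000 5=101 3=011 6=110 4=100 3=011 3=011.

0b100000101011110100011011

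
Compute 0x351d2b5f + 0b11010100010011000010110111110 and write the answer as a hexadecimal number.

0x4fa6b11d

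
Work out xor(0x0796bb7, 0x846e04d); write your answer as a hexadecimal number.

0x83f8bfa

XOR each hex digit independently (no carries):
  0^8=8, 7^4=3, 9^6=f, 6^e=8, b^0=b, b^4=f, 7^d=a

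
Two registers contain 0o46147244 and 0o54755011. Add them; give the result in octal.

0o123124255

Add column by column in base 8, right to left:
  4+1 = 5
  4+1 = 5
  2+0 = 2
  7+5 = 4 carry 1
  4+5+1 = 2 carry 1
  1+7+1 = 1 carry 1
  6+4+1 = 3 carry 1
  4+5+1 = 2 carry 1
  final carry 1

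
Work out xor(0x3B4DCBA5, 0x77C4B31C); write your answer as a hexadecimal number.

0x4C8978B9

XOR each hex digit independently (no carries):
  3^7=4, B^7=C, 4^C=8, D^4=9, C^B=7, B^3=8, A^1=B, 5^C=9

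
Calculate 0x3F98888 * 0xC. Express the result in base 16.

0x2FB26660

Multiply each base-16 digit by 12, carrying:
  8×12 = 96 → write 0 carry 6
  8×12+6 = 102 → write 6 carry 6
  8×12+6 = 102 → write 6 carry 6
  8×12+6 = 102 → write 6 carry 6
  9×12+6 = 114 → write 2 carry 7
  F×12+7 = 187 → write B carry 11
  3×12+11 = 47 → write F carry 2
  remaining carry: 2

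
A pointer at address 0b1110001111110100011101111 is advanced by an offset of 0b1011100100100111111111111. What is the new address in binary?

0b11001110100011100011101110

Add column by column in base 2, right to left:
  1+1 = 0 carry 1
  1+1+1 = 1 carry 1
  1+1+1 = 1 carry 1
  1+1+1 = 1 carry 1
  0+1+1 = 0 carry 1
  1+1+1 = 1 carry 1
  1+1+1 = 1 carry 1
  1+1+1 = 1 carry 1
  0+1+1 = 0 carry 1
  0+1+1 = 0 carry 1
  0+1+1 = 0 carry 1
  1+1+1 = 1 carry 1
  0+0+1 = 1
  1+0 = 1
  1+1 = 0 carry 1
  1+0+1 = 0 carry 1
  1+0+1 = 0 carry 1
  1+1+1 = 1 carry 1
  1+0+1 = 0 carry 1
  0+0+1 = 1
  0+1 = 1
  0+1 = 1
  1+1 = 0 carry 1
  1+0+1 = 0 carry 1
  1+1+1 = 1 carry 1
  final carry 1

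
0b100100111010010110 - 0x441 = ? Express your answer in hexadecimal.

0x24a55

0b100100111010010110 = 0x24e96 in hexadecimal.
Subtract column by column in base 16:
  6-1 → 5
  9-4 → 5
  e-4 → a
  4-0 → 4
  2-0 → 2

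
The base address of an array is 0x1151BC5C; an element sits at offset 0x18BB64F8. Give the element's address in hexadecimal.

0x2A0D2154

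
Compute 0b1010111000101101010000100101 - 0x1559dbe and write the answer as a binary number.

0x1559dbe = 0b1010101011001110110111110 in binary.
Subtract column by column in base 2:
  1-0 → 1
  0-1 → 1 (borrow)
  1-1-1 → 1 (borrow)
  0-1-1 → 0 (borrow)
  0-1-1 → 0 (borrow)
  1-1-1 → 1 (borrow)
  0-0-1 → 1 (borrow)
  0-1-1 → 0 (borrow)
  0-1-1 → 0 (borrow)
  0-0-1 → 1 (borrow)
  1-1-1 → 1 (borrow)
  0-1-1 → 0 (borrow)
  1-1-1 → 1 (borrow)
  0-0-1 → 1 (borrow)
  1-0-1 → 0
  1-1 → 0
  0-1 → 1 (borrow)
  1-0-1 → 0
  0-1 → 1 (borrow)
  0-0-1 → 1 (borrow)
  0-1-1 → 0 (borrow)
  1-0-1 → 0
  1-1 → 0
  1-0 → 1
  0-1 → 1 (borrow)
  1-0-1 → 0
  0-0 → 0
  1-0 → 1

0b1001100011010011011001100111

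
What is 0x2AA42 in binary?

0b101010101001000010

Expand each hex digit to 4 bits: 2=0010 A=1010 A=1010 4=0100 2=0010.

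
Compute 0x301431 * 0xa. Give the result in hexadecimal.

Multiply each base-16 digit by 10, carrying:
  1×10 = 10 → write a
  3×10 = 30 → write e carry 1
  4×10+1 = 41 → write 9 carry 2
  1×10+2 = 12 → write c
  0×10 = 0 → write 0
  3×10 = 30 → write e carry 1
  remaining carry: 1

0x1e0c9ea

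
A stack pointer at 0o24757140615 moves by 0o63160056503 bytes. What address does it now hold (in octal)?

0o110137217320

Add column by column in base 8, right to left:
  5+3 = 0 carry 1
  1+0+1 = 2
  6+5 = 3 carry 1
  0+6+1 = 7
  4+5 = 1 carry 1
  1+0+1 = 2
  7+0 = 7
  5+6 = 3 carry 1
  7+1+1 = 1 carry 1
  4+3+1 = 0 carry 1
  2+6+1 = 1 carry 1
  final carry 1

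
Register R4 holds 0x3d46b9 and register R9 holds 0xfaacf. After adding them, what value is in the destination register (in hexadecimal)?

Add column by column in base 16, right to left:
  9+f = 8 carry 1
  b+c+1 = 8 carry 1
  6+a+1 = 1 carry 1
  4+a+1 = f
  d+f = c carry 1
  3+0+1 = 4

0x4cf188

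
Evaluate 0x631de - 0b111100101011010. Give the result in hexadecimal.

0x5b884

0b111100101011010 = 0x795a in hexadecimal.
Subtract column by column in base 16:
  e-a → 4
  d-5 → 8
  1-9 → 8 (borrow)
  3-7-1 → b (borrow)
  6-0-1 → 5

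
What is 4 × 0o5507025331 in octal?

Multiply each base-8 digit by 4, carrying:
  1×4 = 4 → write 4
  3×4 = 12 → write 4 carry 1
  3×4+1 = 13 → write 5 carry 1
  5×4+1 = 21 → write 5 carry 2
  2×4+2 = 10 → write 2 carry 1
  0×4+1 = 1 → write 1
  7×4 = 28 → write 4 carry 3
  0×4+3 = 3 → write 3
  5×4 = 20 → write 4 carry 2
  5×4+2 = 22 → write 6 carry 2
  remaining carry: 2

0o26434125544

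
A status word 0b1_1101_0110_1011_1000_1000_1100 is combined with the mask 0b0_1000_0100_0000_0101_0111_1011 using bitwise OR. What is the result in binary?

0b1110101101011110111111111

OR bit by bit (1 where either bit is 1):
  1110101101011100010001100
| 0100001000000010101111011
= 1110101101011110111111111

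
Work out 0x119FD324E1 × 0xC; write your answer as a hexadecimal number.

0xD37DE5BA8C

Multiply each base-16 digit by 12, carrying:
  1×12 = 12 → write C
  E×12 = 168 → write 8 carry 10
  4×12+10 = 58 → write A carry 3
  2×12+3 = 27 → write B carry 1
  3×12+1 = 37 → write 5 carry 2
  D×12+2 = 158 → write E carry 9
  F×12+9 = 189 → write D carry 11
  9×12+11 = 119 → write 7 carry 7
  1×12+7 = 19 → write 3 carry 1
  1×12+1 = 13 → write D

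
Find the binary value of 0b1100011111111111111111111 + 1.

0b1100100000000000000000000

The trailing 20 digits are 1 (max in base 2), so adding 1 cascades: they roll to 0 and the next digit up increments.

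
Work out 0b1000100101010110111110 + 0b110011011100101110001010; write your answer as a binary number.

Add column by column in base 2, right to left:
  0+0 = 0
  1+1 = 0 carry 1
  1+0+1 = 0 carry 1
  1+1+1 = 1 carry 1
  1+0+1 = 0 carry 1
  1+0+1 = 0 carry 1
  0+0+1 = 1
  1+1 = 0 carry 1
  1+1+1 = 1 carry 1
  0+1+1 = 0 carry 1
  1+0+1 = 0 carry 1
  0+1+1 = 0 carry 1
  1+0+1 = 0 carry 1
  0+0+1 = 1
  1+1 = 0 carry 1
  0+1+1 = 0 carry 1
  0+1+1 = 0 carry 1
  1+0+1 = 0 carry 1
  0+1+1 = 0 carry 1
  0+1+1 = 0 carry 1
  0+0+1 = 1
  1+0 = 1
  0+1 = 1
  0+1 = 1

0b111100000010000101001000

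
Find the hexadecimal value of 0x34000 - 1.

The trailing 3 digits are 0, so subtracting 1 borrows through: they become F and the next digit up decrements.

0x33fff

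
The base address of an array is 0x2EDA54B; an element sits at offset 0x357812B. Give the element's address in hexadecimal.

0x6452676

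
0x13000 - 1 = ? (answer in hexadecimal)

0x12FFF

The trailing 3 digits are 0, so subtracting 1 borrows through: they become F and the next digit up decrements.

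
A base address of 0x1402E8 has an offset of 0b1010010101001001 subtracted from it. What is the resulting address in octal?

0x1402E8 = 0o5001350 in octal.
0b1010010101001001 = 0o122511 in octal.
Subtract column by column in base 8:
  0-1 → 7 (borrow)
  5-1-1 → 3
  3-5 → 6 (borrow)
  1-2-1 → 6 (borrow)
  0-2-1 → 5 (borrow)
  0-1-1 → 6 (borrow)
  5-0-1 → 4

0o4656637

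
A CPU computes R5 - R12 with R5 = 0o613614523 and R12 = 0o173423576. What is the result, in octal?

Subtract column by column in base 8:
  3-6 → 5 (borrow)
  2-7-1 → 2 (borrow)
  5-5-1 → 7 (borrow)
  4-3-1 → 0
  1-2 → 7 (borrow)
  6-4-1 → 1
  3-3 → 0
  1-7 → 2 (borrow)
  6-1-1 → 4

0o420170725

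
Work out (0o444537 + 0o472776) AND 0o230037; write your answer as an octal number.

Add column by column in base 8, right to left:
  7+6 = 5 carry 1
  3+7+1 = 3 carry 1
  5+7+1 = 5 carry 1
  4+2+1 = 7
  4+7 = 3 carry 1
  4+4+1 = 1 carry 1
  final carry 1
Sum = 0o1137535; now AND with 0o230037:
  1&0=0, 1&2=0, 3&3=3, 7&0=0, 5&0=0, 3&3=3, 5&7=5

0o30035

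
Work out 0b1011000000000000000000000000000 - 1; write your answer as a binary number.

0b1010111111111111111111111111111

The trailing 27 digits are 0, so subtracting 1 borrows through: they become 1 and the next digit up decrements.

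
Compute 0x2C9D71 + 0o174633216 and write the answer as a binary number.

0b10000111111101001111111111

0x2C9D71 = 0b1011001001110101110001 in binary.
0o174633216 = 0b1111100110011011010001110 in binary.
Add column by column in base 2, right to left:
  1+0 = 1
  0+1 = 1
  0+1 = 1
  0+1 = 1
  1+0 = 1
  1+0 = 1
  1+0 = 1
  0+1 = 1
  1+0 = 1
  0+1 = 1
  1+1 = 0 carry 1
  1+0+1 = 0 carry 1
  1+1+1 = 1 carry 1
  0+1+1 = 0 carry 1
  0+0+1 = 1
  1+0 = 1
  0+1 = 1
  0+1 = 1
  1+0 = 1
  1+0 = 1
  0+1 = 1
  1+1 = 0 carry 1
  0+1+1 = 0 carry 1
  0+1+1 = 0 carry 1
  0+1+1 = 0 carry 1
  final carry 1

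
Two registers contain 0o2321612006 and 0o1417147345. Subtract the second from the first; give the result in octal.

0o702442441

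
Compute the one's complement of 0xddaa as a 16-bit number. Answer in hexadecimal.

0x2255

Each hex digit d becomes f−d:
  d→2, d→2, a→5, a→5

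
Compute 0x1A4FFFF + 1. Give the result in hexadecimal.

The trailing 4 digits are F (max in base 16), so adding 1 cascades: they roll to 0 and the next digit up increments.

0x1A50000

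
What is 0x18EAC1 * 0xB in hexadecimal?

Multiply each base-16 digit by 11, carrying:
  1×11 = 11 → write B
  C×11 = 132 → write 4 carry 8
  A×11+8 = 118 → write 6 carry 7
  E×11+7 = 161 → write 1 carry 10
  8×11+10 = 98 → write 2 carry 6
  1×11+6 = 17 → write 1 carry 1
  remaining carry: 1

0x112164B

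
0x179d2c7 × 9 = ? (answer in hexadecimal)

0xd4868ff

Multiply each base-16 digit by 9, carrying:
  7×9 = 63 → write f carry 3
  c×9+3 = 111 → write f carry 6
  2×9+6 = 24 → write 8 carry 1
  d×9+1 = 118 → write 6 carry 7
  9×9+7 = 88 → write 8 carry 5
  7×9+5 = 68 → write 4 carry 4
  1×9+4 = 13 → write d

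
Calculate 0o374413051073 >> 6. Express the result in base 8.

0o3744130510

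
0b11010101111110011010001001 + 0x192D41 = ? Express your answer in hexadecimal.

0x37113CA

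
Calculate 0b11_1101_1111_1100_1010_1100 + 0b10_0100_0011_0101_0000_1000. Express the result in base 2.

0b11000100011000110110100

Add column by column in base 2, right to left:
  0+0 = 0
  0+0 = 0
  1+0 = 1
  1+1 = 0 carry 1
  0+0+1 = 1
  1+0 = 1
  0+0 = 0
  1+0 = 1
  0+1 = 1
  0+0 = 0
  1+1 = 0 carry 1
  1+0+1 = 0 carry 1
  1+1+1 = 1 carry 1
  1+1+1 = 1 carry 1
  1+0+1 = 0 carry 1
  1+0+1 = 0 carry 1
  1+0+1 = 0 carry 1
  0+0+1 = 1
  1+1 = 0 carry 1
  1+0+1 = 0 carry 1
  1+0+1 = 0 carry 1
  1+1+1 = 1 carry 1
  final carry 1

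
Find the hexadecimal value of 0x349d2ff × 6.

0x13baf1fa

Multiply each base-16 digit by 6, carrying:
  f×6 = 90 → write a carry 5
  f×6+5 = 95 → write f carry 5
  2×6+5 = 17 → write 1 carry 1
  d×6+1 = 79 → write f carry 4
  9×6+4 = 58 → write a carry 3
  4×6+3 = 27 → write b carry 1
  3×6+1 = 19 → write 3 carry 1
  remaining carry: 1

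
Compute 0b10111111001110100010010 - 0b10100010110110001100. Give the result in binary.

Subtract column by column in base 2:
  0-0 → 0
  1-0 → 1
  0-1 → 1 (borrow)
  0-1-1 → 0 (borrow)
  1-0-1 → 0
  0-0 → 0
  0-0 → 0
  0-1 → 1 (borrow)
  1-1-1 → 1 (borrow)
  0-0-1 → 1 (borrow)
  1-1-1 → 1 (borrow)
  1-1-1 → 1 (borrow)
  1-0-1 → 0
  0-1 → 1 (borrow)
  0-0-1 → 1 (borrow)
  1-0-1 → 0
  1-0 → 1
  1-1 → 0
  1-0 → 1
  1-1 → 0
  1-0 → 1
  0-0 → 0
  1-0 → 1

0b10101010110111110000110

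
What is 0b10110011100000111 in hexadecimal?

0x16707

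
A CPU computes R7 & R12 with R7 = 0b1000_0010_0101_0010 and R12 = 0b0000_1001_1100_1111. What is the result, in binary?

AND bit by bit (1 only where both bits are 1):
  1000001001010010
& 0000100111001111
= 0000000001000010

0b0000000001000010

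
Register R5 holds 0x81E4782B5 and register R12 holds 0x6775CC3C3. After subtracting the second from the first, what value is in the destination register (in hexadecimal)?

0x1A6EABEF2

Subtract column by column in base 16:
  5-3 → 2
  B-C → F (borrow)
  2-3-1 → E (borrow)
  8-C-1 → B (borrow)
  7-C-1 → A (borrow)
  4-5-1 → E (borrow)
  E-7-1 → 6
  1-7 → A (borrow)
  8-6-1 → 1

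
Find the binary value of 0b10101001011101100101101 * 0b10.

0b101010010111011001011010

Multiply each base-2 digit by 2, carrying:
  1×2 = 2 → write 0 carry 1
  0×2+1 = 1 → write 1
  1×2 = 2 → write 0 carry 1
  1×2+1 = 3 → write 1 carry 1
  0×2+1 = 1 → write 1
  1×2 = 2 → write 0 carry 1
  0×2+1 = 1 → write 1
  0×2 = 0 → write 0
  1×2 = 2 → write 0 carry 1
  1×2+1 = 3 → write 1 carry 1
  0×2+1 = 1 → write 1
  1×2 = 2 → write 0 carry 1
  1×2+1 = 3 → write 1 carry 1
  1×2+1 = 3 → write 1 carry 1
  0×2+1 = 1 → write 1
  1×2 = 2 → write 0 carry 1
  0×2+1 = 1 → write 1
  0×2 = 0 → write 0
  1×2 = 2 → write 0 carry 1
  0×2+1 = 1 → write 1
  1×2 = 2 → write 0 carry 1
  0×2+1 = 1 → write 1
  1×2 = 2 → write 0 carry 1
  remaining carry: 1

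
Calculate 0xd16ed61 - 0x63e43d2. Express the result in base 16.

Subtract column by column in base 16:
  1-2 → f (borrow)
  6-d-1 → 8 (borrow)
  d-3-1 → 9
  e-4 → a
  6-e → 8 (borrow)
  1-3-1 → d (borrow)
  d-6-1 → 6

0x6d8a98f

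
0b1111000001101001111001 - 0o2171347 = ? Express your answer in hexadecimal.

0b1111000001101001111001 = 0x3C1A79 in hexadecimal.
0o2171347 = 0x8F2E7 in hexadecimal.
Subtract column by column in base 16:
  9-7 → 2
  7-E → 9 (borrow)
  A-2-1 → 7
  1-F → 2 (borrow)
  C-8-1 → 3
  3-0 → 3

0x332792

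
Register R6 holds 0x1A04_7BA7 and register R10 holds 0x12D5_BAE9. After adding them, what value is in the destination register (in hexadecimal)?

Add column by column in base 16, right to left:
  7+9 = 0 carry 1
  A+E+1 = 9 carry 1
  B+A+1 = 6 carry 1
  7+B+1 = 3 carry 1
  4+5+1 = A
  0+D = D
  A+2 = C
  1+1 = 2

0x2CDA3690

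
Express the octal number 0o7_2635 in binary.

0b111010110011101

Each octal digit is 3 bits: 7=111 2=010 6=110 3=011 5=101.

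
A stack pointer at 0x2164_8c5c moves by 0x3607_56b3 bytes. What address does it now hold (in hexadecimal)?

Add column by column in base 16, right to left:
  c+3 = f
  5+b = 0 carry 1
  c+6+1 = 3 carry 1
  8+5+1 = e
  4+7 = b
  6+0 = 6
  1+6 = 7
  2+3 = 5

0x576be30f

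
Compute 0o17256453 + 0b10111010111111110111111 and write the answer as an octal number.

0o46556352

0b10111010111111110111111 = 0o27277677 in octal.
Add column by column in base 8, right to left:
  3+7 = 2 carry 1
  5+7+1 = 5 carry 1
  4+6+1 = 3 carry 1
  6+7+1 = 6 carry 1
  5+7+1 = 5 carry 1
  2+2+1 = 5
  7+7 = 6 carry 1
  1+2+1 = 4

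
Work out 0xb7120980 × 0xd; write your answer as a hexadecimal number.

Multiply each base-16 digit by 13, carrying:
  0×13 = 0 → write 0
  8×13 = 104 → write 8 carry 6
  9×13+6 = 123 → write b carry 7
  0×13+7 = 7 → write 7
  2×13 = 26 → write a carry 1
  1×13+1 = 14 → write e
  7×13 = 91 → write b carry 5
  b×13+5 = 148 → write 4 carry 9
  remaining carry: 9

0x94bea7b80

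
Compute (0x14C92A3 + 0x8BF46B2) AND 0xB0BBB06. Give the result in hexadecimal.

0xA0B9904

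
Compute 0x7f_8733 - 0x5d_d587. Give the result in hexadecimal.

Subtract column by column in base 16:
  3-7 → c (borrow)
  3-8-1 → a (borrow)
  7-5-1 → 1
  8-d → b (borrow)
  f-d-1 → 1
  7-5 → 2

0x21b1ac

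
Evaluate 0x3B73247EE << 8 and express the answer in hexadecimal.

Shifting left by 8 bits = 2 hex digits: append 2 zeros.

0x3B73247EE00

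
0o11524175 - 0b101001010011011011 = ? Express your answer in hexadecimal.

0x2413a2

0o11524175 = 0x26a87d in hexadecimal.
0b101001010011011011 = 0x294db in hexadecimal.
Subtract column by column in base 16:
  d-b → 2
  7-d → a (borrow)
  8-4-1 → 3
  a-9 → 1
  6-2 → 4
  2-0 → 2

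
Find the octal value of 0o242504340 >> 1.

1 bits is not a whole number of base-8 digits; in binary: 10100010101000100011100000 >> 1 = 1010001010100010001110000.

0o121242160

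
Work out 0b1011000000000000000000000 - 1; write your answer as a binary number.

The trailing 21 digits are 0, so subtracting 1 borrows through: they become 1 and the next digit up decrements.

0b1010111111111111111111111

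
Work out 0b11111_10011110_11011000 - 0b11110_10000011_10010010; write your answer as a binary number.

Subtract column by column in base 2:
  0-0 → 0
  0-1 → 1 (borrow)
  0-0-1 → 1 (borrow)
  1-0-1 → 0
  1-1 → 0
  0-0 → 0
  1-0 → 1
  1-1 → 0
  0-1 → 1 (borrow)
  1-1-1 → 1 (borrow)
  1-0-1 → 0
  1-0 → 1
  1-0 → 1
  0-0 → 0
  0-0 → 0
  1-1 → 0
  1-0 → 1
  1-1 → 0
  1-1 → 0
  1-1 → 0
  1-1 → 0

0b10001101101000110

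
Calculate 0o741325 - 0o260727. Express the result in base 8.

Subtract column by column in base 8:
  5-7 → 6 (borrow)
  2-2-1 → 7 (borrow)
  3-7-1 → 3 (borrow)
  1-0-1 → 0
  4-6 → 6 (borrow)
  7-2-1 → 4

0o460376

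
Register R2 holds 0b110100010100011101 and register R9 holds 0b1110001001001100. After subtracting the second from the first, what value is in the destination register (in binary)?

0b100110001011010001

Subtract column by column in base 2:
  1-0 → 1
  0-0 → 0
  1-1 → 0
  1-1 → 0
  1-0 → 1
  0-0 → 0
  0-1 → 1 (borrow)
  0-0-1 → 1 (borrow)
  1-0-1 → 0
  0-1 → 1 (borrow)
  1-0-1 → 0
  0-0 → 0
  0-0 → 0
  0-1 → 1 (borrow)
  1-1-1 → 1 (borrow)
  0-1-1 → 0 (borrow)
  1-0-1 → 0
  1-0 → 1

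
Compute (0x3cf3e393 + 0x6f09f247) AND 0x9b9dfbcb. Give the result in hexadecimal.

0x8b9dd1ca

Add column by column in base 16, right to left:
  3+7 = a
  9+4 = d
  3+2 = 5
  e+f = d carry 1
  3+9+1 = d
  f+0 = f
  c+f = b carry 1
  3+6+1 = a
Sum = 0xabfdd5da; now AND with 0x9b9dfbcb:
  a&9=8, b&b=b, f&9=9, d&d=d, d&f=d, 5&b=1, d&c=c, a&b=a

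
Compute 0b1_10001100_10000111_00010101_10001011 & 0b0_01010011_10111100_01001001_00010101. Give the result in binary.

AND bit by bit (1 only where both bits are 1):
  110001100100001110001010110001011
& 001010011101111000100100100010101
= 000000000100001000000000100000001

0b000000000100001000000000100000001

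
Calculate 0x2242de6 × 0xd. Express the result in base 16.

Multiply each base-16 digit by 13, carrying:
  6×13 = 78 → write e carry 4
  e×13+4 = 186 → write a carry 11
  d×13+11 = 180 → write 4 carry 11
  2×13+11 = 37 → write 5 carry 2
  4×13+2 = 54 → write 6 carry 3
  2×13+3 = 29 → write d carry 1
  2×13+1 = 27 → write b carry 1
  remaining carry: 1

0x1bd654ae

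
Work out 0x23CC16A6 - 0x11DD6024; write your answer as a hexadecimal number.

0x11EEB682

Subtract column by column in base 16:
  6-4 → 2
  A-2 → 8
  6-0 → 6
  1-6 → B (borrow)
  C-D-1 → E (borrow)
  C-D-1 → E (borrow)
  3-1-1 → 1
  2-1 → 1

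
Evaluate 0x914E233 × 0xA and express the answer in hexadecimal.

Multiply each base-16 digit by 10, carrying:
  3×10 = 30 → write E carry 1
  3×10+1 = 31 → write F carry 1
  2×10+1 = 21 → write 5 carry 1
  E×10+1 = 141 → write D carry 8
  4×10+8 = 48 → write 0 carry 3
  1×10+3 = 13 → write D
  9×10 = 90 → write A carry 5
  remaining carry: 5

0x5AD0D5FE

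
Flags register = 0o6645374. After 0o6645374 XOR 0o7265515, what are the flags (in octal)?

0o1420661

XOR each oct digit independently (no carries):
  6^7=1, 6^2=4, 4^6=2, 5^5=0, 3^5=6, 7^1=6, 4^5=1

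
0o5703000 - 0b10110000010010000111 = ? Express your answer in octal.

0o3100571

0b10110000010010000111 = 0o2602207 in octal.
Subtract column by column in base 8:
  0-7 → 1 (borrow)
  0-0-1 → 7 (borrow)
  0-2-1 → 5 (borrow)
  3-2-1 → 0
  0-0 → 0
  7-6 → 1
  5-2 → 3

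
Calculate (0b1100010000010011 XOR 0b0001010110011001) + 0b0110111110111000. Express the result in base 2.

0b10100000101000010

First 0b1100010000010011 XOR 0b0001010110011001 = 0b1101000110001010.
Add column by column in base 2, right to left:
  0+0 = 0
  1+0 = 1
  0+0 = 0
  1+1 = 0 carry 1
  0+1+1 = 0 carry 1
  0+1+1 = 0 carry 1
  0+0+1 = 1
  1+1 = 0 carry 1
  1+1+1 = 1 carry 1
  0+1+1 = 0 carry 1
  0+1+1 = 0 carry 1
  0+1+1 = 0 carry 1
  1+0+1 = 0 carry 1
  0+1+1 = 0 carry 1
  1+1+1 = 1 carry 1
  1+0+1 = 0 carry 1
  final carry 1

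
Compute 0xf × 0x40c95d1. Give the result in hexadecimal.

0x3cbcc73f

Multiply each base-16 digit by 15, carrying:
  1×15 = 15 → write f
  d×15 = 195 → write 3 carry 12
  5×15+12 = 87 → write 7 carry 5
  9×15+5 = 140 → write c carry 8
  c×15+8 = 188 → write c carry 11
  0×15+11 = 11 → write b
  4×15 = 60 → write c carry 3
  remaining carry: 3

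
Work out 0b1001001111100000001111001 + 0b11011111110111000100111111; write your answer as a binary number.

0b100101001110011000110111000

Add column by column in base 2, right to left:
  1+1 = 0 carry 1
  0+1+1 = 0 carry 1
  0+1+1 = 0 carry 1
  1+1+1 = 1 carry 1
  1+1+1 = 1 carry 1
  1+1+1 = 1 carry 1
  1+0+1 = 0 carry 1
  0+0+1 = 1
  0+1 = 1
  0+0 = 0
  0+0 = 0
  0+0 = 0
  0+1 = 1
  0+1 = 1
  1+1 = 0 carry 1
  1+0+1 = 0 carry 1
  1+1+1 = 1 carry 1
  1+1+1 = 1 carry 1
  1+1+1 = 1 carry 1
  0+1+1 = 0 carry 1
  0+1+1 = 0 carry 1
  1+1+1 = 1 carry 1
  0+1+1 = 0 carry 1
  0+0+1 = 1
  1+1 = 0 carry 1
  0+1+1 = 0 carry 1
  final carry 1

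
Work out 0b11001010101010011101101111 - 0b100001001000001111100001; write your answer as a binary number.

0b10101001100010001110001110

Subtract column by column in base 2:
  1-1 → 0
  1-0 → 1
  1-0 → 1
  1-0 → 1
  0-0 → 0
  1-1 → 0
  1-1 → 0
  0-1 → 1 (borrow)
  1-1-1 → 1 (borrow)
  1-1-1 → 1 (borrow)
  1-0-1 → 0
  0-0 → 0
  0-0 → 0
  1-0 → 1
  0-0 → 0
  1-1 → 0
  0-0 → 0
  1-0 → 1
  0-1 → 1 (borrow)
  1-0-1 → 0
  0-0 → 0
  1-0 → 1
  0-0 → 0
  0-1 → 1 (borrow)
  1-0-1 → 0
  1-0 → 1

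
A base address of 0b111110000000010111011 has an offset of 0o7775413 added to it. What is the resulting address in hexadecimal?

0b111110000000010111011 = 0x1F00BB in hexadecimal.
0o7775413 = 0x1FFB0B in hexadecimal.
Add column by column in base 16, right to left:
  B+B = 6 carry 1
  B+0+1 = C
  0+B = B
  0+F = F
  F+F = E carry 1
  1+1+1 = 3

0x3EFBC6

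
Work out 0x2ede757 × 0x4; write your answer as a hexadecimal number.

Multiply each base-16 digit by 4, carrying:
  7×4 = 28 → write c carry 1
  5×4+1 = 21 → write 5 carry 1
  7×4+1 = 29 → write d carry 1
  e×4+1 = 57 → write 9 carry 3
  d×4+3 = 55 → write 7 carry 3
  e×4+3 = 59 → write b carry 3
  2×4+3 = 11 → write b

0xbb79d5c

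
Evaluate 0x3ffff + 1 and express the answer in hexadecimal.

0x40000

The trailing 4 digits are F (max in base 16), so adding 1 cascades: they roll to 0 and the next digit up increments.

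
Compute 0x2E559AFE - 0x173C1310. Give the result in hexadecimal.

0x171987EE

Subtract column by column in base 16:
  E-0 → E
  F-1 → E
  A-3 → 7
  9-1 → 8
  5-C → 9 (borrow)
  5-3-1 → 1
  E-7 → 7
  2-1 → 1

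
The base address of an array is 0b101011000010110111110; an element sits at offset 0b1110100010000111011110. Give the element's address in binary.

0b10011111010011110011100

Add column by column in base 2, right to left:
  0+0 = 0
  1+1 = 0 carry 1
  1+1+1 = 1 carry 1
  1+1+1 = 1 carry 1
  1+1+1 = 1 carry 1
  1+0+1 = 0 carry 1
  0+1+1 = 0 carry 1
  1+1+1 = 1 carry 1
  1+1+1 = 1 carry 1
  0+0+1 = 1
  1+0 = 1
  0+0 = 0
  0+0 = 0
  0+1 = 1
  0+0 = 0
  1+0 = 1
  1+0 = 1
  0+1 = 1
  1+0 = 1
  0+1 = 1
  1+1 = 0 carry 1
  0+1+1 = 0 carry 1
  final carry 1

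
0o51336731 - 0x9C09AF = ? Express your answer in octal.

0x9C09AF = 0o47004657 in octal.
Subtract column by column in base 8:
  1-7 → 2 (borrow)
  3-5-1 → 5 (borrow)
  7-6-1 → 0
  6-4 → 2
  3-0 → 3
  3-0 → 3
  1-7 → 2 (borrow)
  5-4-1 → 0

0o2332052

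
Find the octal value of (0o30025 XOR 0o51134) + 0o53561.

0o134672

First 0o30025 XOR 0o51134 = 0o61111.
Add column by column in base 8, right to left:
  1+1 = 2
  1+6 = 7
  1+5 = 6
  1+3 = 4
  6+5 = 3 carry 1
  final carry 1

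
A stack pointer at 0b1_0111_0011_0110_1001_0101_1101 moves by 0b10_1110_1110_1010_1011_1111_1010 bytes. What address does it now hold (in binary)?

0b100011000100001010101010111

Add column by column in base 2, right to left:
  1+0 = 1
  0+1 = 1
  1+0 = 1
  1+1 = 0 carry 1
  1+1+1 = 1 carry 1
  0+1+1 = 0 carry 1
  1+1+1 = 1 carry 1
  0+1+1 = 0 carry 1
  1+1+1 = 1 carry 1
  0+1+1 = 0 carry 1
  0+0+1 = 1
  1+1 = 0 carry 1
  0+0+1 = 1
  1+1 = 0 carry 1
  1+0+1 = 0 carry 1
  0+1+1 = 0 carry 1
  1+0+1 = 0 carry 1
  1+1+1 = 1 carry 1
  0+1+1 = 0 carry 1
  0+1+1 = 0 carry 1
  1+0+1 = 0 carry 1
  1+1+1 = 1 carry 1
  1+1+1 = 1 carry 1
  0+1+1 = 0 carry 1
  1+0+1 = 0 carry 1
  0+1+1 = 0 carry 1
  final carry 1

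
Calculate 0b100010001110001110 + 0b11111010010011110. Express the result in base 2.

Add column by column in base 2, right to left:
  0+0 = 0
  1+1 = 0 carry 1
  1+1+1 = 1 carry 1
  1+1+1 = 1 carry 1
  0+1+1 = 0 carry 1
  0+0+1 = 1
  0+0 = 0
  1+1 = 0 carry 1
  1+0+1 = 0 carry 1
  1+0+1 = 0 carry 1
  0+1+1 = 0 carry 1
  0+0+1 = 1
  0+1 = 1
  1+1 = 0 carry 1
  0+1+1 = 0 carry 1
  0+1+1 = 0 carry 1
  0+1+1 = 0 carry 1
  1+0+1 = 0 carry 1
  final carry 1

0b1000001100000101100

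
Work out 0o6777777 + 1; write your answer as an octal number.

The trailing 6 digits are 7 (max in base 8), so adding 1 cascades: they roll to 0 and the next digit up increments.

0o7000000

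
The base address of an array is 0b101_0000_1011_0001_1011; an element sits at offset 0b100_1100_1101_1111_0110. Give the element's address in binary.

Add column by column in base 2, right to left:
  1+0 = 1
  1+1 = 0 carry 1
  0+1+1 = 0 carry 1
  1+0+1 = 0 carry 1
  1+1+1 = 1 carry 1
  0+1+1 = 0 carry 1
  0+1+1 = 0 carry 1
  0+1+1 = 0 carry 1
  1+1+1 = 1 carry 1
  1+0+1 = 0 carry 1
  0+1+1 = 0 carry 1
  1+1+1 = 1 carry 1
  0+0+1 = 1
  0+0 = 0
  0+1 = 1
  0+1 = 1
  1+0 = 1
  0+0 = 0
  1+1 = 0 carry 1
  final carry 1

0b10011101100100010001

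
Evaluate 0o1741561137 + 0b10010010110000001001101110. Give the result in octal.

0b10010010110000001001101110 = 0o222601156 in octal.
Add column by column in base 8, right to left:
  7+6 = 5 carry 1
  3+5+1 = 1 carry 1
  1+1+1 = 3
  1+1 = 2
  6+0 = 6
  5+6 = 3 carry 1
  1+2+1 = 4
  4+2 = 6
  7+2 = 1 carry 1
  1+0+1 = 2

0o2164362315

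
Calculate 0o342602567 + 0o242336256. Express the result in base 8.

Add column by column in base 8, right to left:
  7+6 = 5 carry 1
  6+5+1 = 4 carry 1
  5+2+1 = 0 carry 1
  2+6+1 = 1 carry 1
  0+3+1 = 4
  6+3 = 1 carry 1
  2+2+1 = 5
  4+4 = 0 carry 1
  3+2+1 = 6

0o605141045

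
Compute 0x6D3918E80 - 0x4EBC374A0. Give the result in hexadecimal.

Subtract column by column in base 16:
  0-0 → 0
  8-A → E (borrow)
  E-4-1 → 9
  8-7 → 1
  1-3 → E (borrow)
  9-C-1 → C (borrow)
  3-B-1 → 7 (borrow)
  D-E-1 → E (borrow)
  6-4-1 → 1

0x1E7CE19E0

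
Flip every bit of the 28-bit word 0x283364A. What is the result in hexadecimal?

Each hex digit d becomes F−d:
  2→D, 8→7, 3→C, 3→C, 6→9, 4→B, A→5

0xD7CC9B5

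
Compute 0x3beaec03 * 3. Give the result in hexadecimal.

0xb3c0c409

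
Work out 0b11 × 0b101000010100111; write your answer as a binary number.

Multiply each base-2 digit by 3, carrying:
  1×3 = 3 → write 1 carry 1
  1×3+1 = 4 → write 0 carry 2
  1×3+2 = 5 → write 1 carry 2
  0×3+2 = 2 → write 0 carry 1
  0×3+1 = 1 → write 1
  1×3 = 3 → write 1 carry 1
  0×3+1 = 1 → write 1
  1×3 = 3 → write 1 carry 1
  0×3+1 = 1 → write 1
  0×3 = 0 → write 0
  0×3 = 0 → write 0
  0×3 = 0 → write 0
  1×3 = 3 → write 1 carry 1
  0×3+1 = 1 → write 1
  1×3 = 3 → write 1 carry 1
  remaining carry: 1

0b1111000111110101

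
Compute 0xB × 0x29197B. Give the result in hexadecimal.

Multiply each base-16 digit by 11, carrying:
  B×11 = 121 → write 9 carry 7
  7×11+7 = 84 → write 4 carry 5
  9×11+5 = 104 → write 8 carry 6
  1×11+6 = 17 → write 1 carry 1
  9×11+1 = 100 → write 4 carry 6
  2×11+6 = 28 → write C carry 1
  remaining carry: 1

0x1C41849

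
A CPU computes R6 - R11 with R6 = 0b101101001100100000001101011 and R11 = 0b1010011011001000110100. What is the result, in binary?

0b101011111001000111000110111

Subtract column by column in base 2:
  1-0 → 1
  1-0 → 1
  0-1 → 1 (borrow)
  1-0-1 → 0
  0-1 → 1 (borrow)
  1-1-1 → 1 (borrow)
  1-0-1 → 0
  0-0 → 0
  0-0 → 0
  0-1 → 1 (borrow)
  0-0-1 → 1 (borrow)
  0-0-1 → 1 (borrow)
  0-1-1 → 0 (borrow)
  0-1-1 → 0 (borrow)
  1-0-1 → 0
  0-1 → 1 (borrow)
  0-1-1 → 0 (borrow)
  1-0-1 → 0
  1-0 → 1
  0-1 → 1 (borrow)
  0-0-1 → 1 (borrow)
  1-1-1 → 1 (borrow)
  0-0-1 → 1 (borrow)
  1-0-1 → 0
  1-0 → 1
  0-0 → 0
  1-0 → 1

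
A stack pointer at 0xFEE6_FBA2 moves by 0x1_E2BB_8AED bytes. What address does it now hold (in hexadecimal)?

Add column by column in base 16, right to left:
  2+D = F
  A+E = 8 carry 1
  B+A+1 = 6 carry 1
  F+8+1 = 8 carry 1
  6+B+1 = 2 carry 1
  E+B+1 = A carry 1
  E+2+1 = 1 carry 1
  F+E+1 = E carry 1
  0+1+1 = 2

0x2E1A2868F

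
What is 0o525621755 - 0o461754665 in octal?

0o43645070

Subtract column by column in base 8:
  5-5 → 0
  5-6 → 7 (borrow)
  7-6-1 → 0
  1-4 → 5 (borrow)
  2-5-1 → 4 (borrow)
  6-7-1 → 6 (borrow)
  5-1-1 → 3
  2-6 → 4 (borrow)
  5-4-1 → 0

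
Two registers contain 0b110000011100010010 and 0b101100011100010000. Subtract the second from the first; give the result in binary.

Subtract column by column in base 2:
  0-0 → 0
  1-0 → 1
  0-0 → 0
  0-0 → 0
  1-1 → 0
  0-0 → 0
  0-0 → 0
  0-0 → 0
  1-1 → 0
  1-1 → 0
  1-1 → 0
  0-0 → 0
  0-0 → 0
  0-0 → 0
  0-1 → 1 (borrow)
  0-1-1 → 0 (borrow)
  1-0-1 → 0
  1-1 → 0

0b100000000000010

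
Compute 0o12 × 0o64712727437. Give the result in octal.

0o1020755153466

Multiply each base-8 digit by 10, carrying:
  7×10 = 70 → write 6 carry 8
  3×10+8 = 38 → write 6 carry 4
  4×10+4 = 44 → write 4 carry 5
  7×10+5 = 75 → write 3 carry 9
  2×10+9 = 29 → write 5 carry 3
  7×10+3 = 73 → write 1 carry 9
  2×10+9 = 29 → write 5 carry 3
  1×10+3 = 13 → write 5 carry 1
  7×10+1 = 71 → write 7 carry 8
  4×10+8 = 48 → write 0 carry 6
  6×10+6 = 66 → write 2 carry 8
  remaining carry: 10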